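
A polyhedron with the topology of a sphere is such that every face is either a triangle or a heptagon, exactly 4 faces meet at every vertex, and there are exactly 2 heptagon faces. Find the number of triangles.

Let x be the number of triangles; then F = 2 + x.
Edge–face incidences: 2E = 7·2 + 3·x = 14 + 3x.
Every vertex has degree 4, so 4V = 2E.
Euler: V − E + F = 2 ⇒ (2E)/4 − E + (2 + x) = 2.
Multiply by 8: 2·(2E) − 4·(2E) + 8·(2 + x) = 16, i.e. 16 + 8x − 2·(14 + 3x) = 16.
Collecting terms: 2x − 12 = 16, so 2x = 28, so x = 14.
Then 2E = 14 + 3·14 = 56, so E = 28, V = 2E/4 = 14, F = 2 + 14 = 16.

14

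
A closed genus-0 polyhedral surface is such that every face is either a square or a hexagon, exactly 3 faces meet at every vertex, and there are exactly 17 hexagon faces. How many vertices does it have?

Let x be the number of squares; then F = 17 + x.
Edge–face incidences: 2E = 6·17 + 4·x = 102 + 4x.
Every vertex has degree 3, so 3V = 2E.
Euler: V − E + F = 2 ⇒ (2E)/3 − E + (17 + x) = 2.
Multiply by 6: 2·(2E) − 3·(2E) + 6·(17 + x) = 12, i.e. 102 + 6x − (102 + 4x) = 12.
Collecting terms: 2x = 12, so x = 6.
Then 2E = 102 + 4·6 = 126, so E = 63, V = 2E/3 = 42, F = 17 + 6 = 23.

42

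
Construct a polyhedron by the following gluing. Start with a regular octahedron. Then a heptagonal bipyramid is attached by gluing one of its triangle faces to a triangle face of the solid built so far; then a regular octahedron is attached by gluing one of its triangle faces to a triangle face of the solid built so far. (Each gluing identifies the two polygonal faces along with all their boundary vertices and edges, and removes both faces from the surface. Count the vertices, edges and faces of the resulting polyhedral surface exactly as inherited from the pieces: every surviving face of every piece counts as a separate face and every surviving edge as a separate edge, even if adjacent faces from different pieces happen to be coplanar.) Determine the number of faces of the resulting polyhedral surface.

26

A regular octahedron: V=6, E=12, F=8.
Attach a heptagonal bipyramid (V=9, E=21, F=14) along a 3-gon: merge 3 vertices and 3 edges, delete both glued faces → V=12, E=30, F=20.
Attach a regular octahedron (V=6, E=12, F=8) along a 3-gon: merge 3 vertices and 3 edges, delete both glued faces → V=15, E=39, F=26.
Check: V − E + F = 15 − 39 + 26 = 2.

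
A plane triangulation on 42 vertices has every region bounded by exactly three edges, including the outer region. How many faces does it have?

In a plane triangulation 3F = 2E and V − E + F = 2, so F = 2V − 4 = 2·42 − 4 = 80.

80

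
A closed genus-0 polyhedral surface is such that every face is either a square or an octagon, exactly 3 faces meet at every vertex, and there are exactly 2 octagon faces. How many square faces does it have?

8

Let x be the number of squares; then F = 2 + x.
Edge–face incidences: 2E = 8·2 + 4·x = 16 + 4x.
Every vertex has degree 3, so 3V = 2E.
Euler: V − E + F = 2 ⇒ (2E)/3 − E + (2 + x) = 2.
Multiply by 6: 2·(2E) − 3·(2E) + 6·(2 + x) = 12, i.e. 12 + 6x − (16 + 4x) = 12.
Collecting terms: 2x − 4 = 12, so 2x = 16, so x = 8.
Then 2E = 16 + 4·8 = 48, so E = 24, V = 2E/3 = 16, F = 2 + 8 = 10.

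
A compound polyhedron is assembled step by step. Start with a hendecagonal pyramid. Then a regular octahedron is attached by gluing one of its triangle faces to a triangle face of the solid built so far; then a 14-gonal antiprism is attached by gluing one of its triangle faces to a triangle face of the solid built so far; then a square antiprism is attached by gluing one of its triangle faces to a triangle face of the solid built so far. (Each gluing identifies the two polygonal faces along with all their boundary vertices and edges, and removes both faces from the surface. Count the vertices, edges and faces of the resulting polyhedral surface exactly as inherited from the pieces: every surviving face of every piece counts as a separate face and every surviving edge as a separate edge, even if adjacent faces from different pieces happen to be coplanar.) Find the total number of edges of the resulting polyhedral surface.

97

A hendecagonal pyramid: V=12, E=22, F=12.
Attach a regular octahedron (V=6, E=12, F=8) along a 3-gon: merge 3 vertices and 3 edges, delete both glued faces → V=15, E=31, F=18.
Attach a 14-gonal antiprism (V=28, E=56, F=30) along a 3-gon: merge 3 vertices and 3 edges, delete both glued faces → V=40, E=84, F=46.
Attach a square antiprism (V=8, E=16, F=10) along a 3-gon: merge 3 vertices and 3 edges, delete both glued faces → V=45, E=97, F=54.
Check: V − E + F = 45 − 97 + 54 = 2.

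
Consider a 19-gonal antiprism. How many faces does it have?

40

An antiprism on an n-gon has two n-gon caps and 2n triangles: V = 2·19 = 38, E = 4·19 = 76, F = 2·19 + 2 = 40.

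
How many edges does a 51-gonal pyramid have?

A pyramid on an n-gon base has one n-gon and n triangles: V = 51 + 1 = 52, E = 2·51 = 102, F = 51 + 1 = 52.
Check: V − E + F = 52 − 102 + 52 = 2.

102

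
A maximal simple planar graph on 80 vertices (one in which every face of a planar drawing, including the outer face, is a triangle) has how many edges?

In a plane triangulation 3F = 2E and V − E + F = 2, so E = 3V − 6 = 3·80 − 6 = 234.

234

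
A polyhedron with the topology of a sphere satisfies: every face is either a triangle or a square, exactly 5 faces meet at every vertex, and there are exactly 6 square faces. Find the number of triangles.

Let x be the number of triangles; then F = 6 + x.
Edge–face incidences: 2E = 4·6 + 3·x = 24 + 3x.
Every vertex has degree 5, so 5V = 2E.
Euler: V − E + F = 2 ⇒ (2E)/5 − E + (6 + x) = 2.
Multiply by 10: 2·(2E) − 5·(2E) + 10·(6 + x) = 20, i.e. 60 + 10x − 3·(24 + 3x) = 20.
Collecting terms: x − 12 = 20, so x = 32.
Then 2E = 24 + 3·32 = 120, so E = 60, V = 2E/5 = 24, F = 6 + 32 = 38.

32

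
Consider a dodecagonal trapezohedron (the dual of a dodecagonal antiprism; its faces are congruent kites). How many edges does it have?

48

The n-trapezohedron (dual of the n-antiprism) has V = 2·12 + 2 = 26, E = 4·12 = 48, F = 2·12 = 24.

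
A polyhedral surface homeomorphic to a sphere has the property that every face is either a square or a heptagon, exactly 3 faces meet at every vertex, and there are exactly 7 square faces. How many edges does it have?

Let x be the number of heptagons; then F = 7 + x.
Edge–face incidences: 2E = 4·7 + 7·x = 28 + 7x.
Every vertex has degree 3, so 3V = 2E.
Euler: V − E + F = 2 ⇒ (2E)/3 − E + (7 + x) = 2.
Multiply by 6: 2·(2E) − 3·(2E) + 6·(7 + x) = 12, i.e. 42 + 6x − (28 + 7x) = 12.
Collecting terms: −x + 14 = 12, so −x = −2, so x = 2.
Then 2E = 28 + 7·2 = 42, so E = 21, V = 2E/3 = 14, F = 7 + 2 = 9.

21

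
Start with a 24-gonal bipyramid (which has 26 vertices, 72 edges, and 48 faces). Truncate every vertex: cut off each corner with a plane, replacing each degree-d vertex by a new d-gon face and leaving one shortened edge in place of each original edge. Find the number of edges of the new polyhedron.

Truncation replaces each original edge-end by a new vertex, so V′ = 2E = 144.
Each original edge survives, and each old vertex of degree d contributes d new edges; summing degrees gives Σd = 2E, so E′ = E + 2E = 3E = 216.
Each original face survives and each original vertex becomes one new face: F′ = F + V = 74.

216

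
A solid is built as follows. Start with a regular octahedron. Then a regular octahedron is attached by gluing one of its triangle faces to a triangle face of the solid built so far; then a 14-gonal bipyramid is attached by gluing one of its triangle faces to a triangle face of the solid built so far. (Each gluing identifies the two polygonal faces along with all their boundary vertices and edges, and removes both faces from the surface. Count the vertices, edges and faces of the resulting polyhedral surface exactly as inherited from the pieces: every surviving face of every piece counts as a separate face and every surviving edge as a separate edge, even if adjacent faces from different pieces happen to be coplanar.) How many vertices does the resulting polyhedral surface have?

22

A regular octahedron: V=6, E=12, F=8.
Attach a regular octahedron (V=6, E=12, F=8) along a 3-gon: merge 3 vertices and 3 edges, delete both glued faces → V=9, E=21, F=14.
Attach a 14-gonal bipyramid (V=16, E=42, F=28) along a 3-gon: merge 3 vertices and 3 edges, delete both glued faces → V=22, E=60, F=40.
Check: V − E + F = 22 − 60 + 40 = 2.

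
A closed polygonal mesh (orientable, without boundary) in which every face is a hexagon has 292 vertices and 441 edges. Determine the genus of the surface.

2

Every face is a hexagon and each edge borders two faces, so 6F = 2·441, giving F = 147.
χ = V − E + F = 292 − 441 + 147 = -2.
For a closed orientable surface χ = 2 − 2g, so g = (2 − (-2))/2 = 2.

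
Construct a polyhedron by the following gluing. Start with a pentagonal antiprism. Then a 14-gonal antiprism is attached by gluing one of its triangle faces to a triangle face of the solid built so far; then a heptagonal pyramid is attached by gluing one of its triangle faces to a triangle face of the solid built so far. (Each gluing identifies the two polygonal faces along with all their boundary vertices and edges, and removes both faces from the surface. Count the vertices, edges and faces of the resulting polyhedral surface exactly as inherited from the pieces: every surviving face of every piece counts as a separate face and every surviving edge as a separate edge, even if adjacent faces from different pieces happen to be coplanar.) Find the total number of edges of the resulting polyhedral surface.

A pentagonal antiprism: V=10, E=20, F=12.
Attach a 14-gonal antiprism (V=28, E=56, F=30) along a 3-gon: merge 3 vertices and 3 edges, delete both glued faces → V=35, E=73, F=40.
Attach a heptagonal pyramid (V=8, E=14, F=8) along a 3-gon: merge 3 vertices and 3 edges, delete both glued faces → V=40, E=84, F=46.
Check: V − E + F = 40 − 84 + 46 = 2.

84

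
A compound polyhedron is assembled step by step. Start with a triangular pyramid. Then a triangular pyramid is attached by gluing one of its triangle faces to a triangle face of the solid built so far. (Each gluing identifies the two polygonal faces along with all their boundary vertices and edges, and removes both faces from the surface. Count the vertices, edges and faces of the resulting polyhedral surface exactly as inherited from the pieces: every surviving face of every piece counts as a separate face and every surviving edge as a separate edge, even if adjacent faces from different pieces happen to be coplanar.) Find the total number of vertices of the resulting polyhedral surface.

A triangular pyramid: V=4, E=6, F=4.
Attach a triangular pyramid (V=4, E=6, F=4) along a 3-gon: merge 3 vertices and 3 edges, delete both glued faces → V=5, E=9, F=6.
Check: V − E + F = 5 − 9 + 6 = 2.

5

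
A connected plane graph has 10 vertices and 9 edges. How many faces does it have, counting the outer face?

Euler's formula for a connected plane graph: V − E + F = 2, so F = 2 − 10 + 9 = 1.

1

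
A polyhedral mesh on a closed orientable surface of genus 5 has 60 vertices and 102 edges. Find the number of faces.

For a closed orientable surface of genus 5, χ = 2 − 2·5 = -8.
F = -8 − V + E = -8 − 60 + 102 = 34.

34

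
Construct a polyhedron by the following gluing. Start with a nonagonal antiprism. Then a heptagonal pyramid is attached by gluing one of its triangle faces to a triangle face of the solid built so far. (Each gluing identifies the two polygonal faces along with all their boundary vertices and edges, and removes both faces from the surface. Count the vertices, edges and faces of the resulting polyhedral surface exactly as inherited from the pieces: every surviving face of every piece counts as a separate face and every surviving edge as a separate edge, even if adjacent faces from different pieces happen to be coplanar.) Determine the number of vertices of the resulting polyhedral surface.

A nonagonal antiprism: V=18, E=36, F=20.
Attach a heptagonal pyramid (V=8, E=14, F=8) along a 3-gon: merge 3 vertices and 3 edges, delete both glued faces → V=23, E=47, F=26.
Check: V − E + F = 23 − 47 + 26 = 2.

23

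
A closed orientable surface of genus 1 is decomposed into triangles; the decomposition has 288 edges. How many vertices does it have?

χ = 2 − 2·1 = 0, and every face is a triangle so 3F = 2E.
F = 2E/3 = 192. Then V = 0 + E − F = 0 + 288 − 192 = 96.

96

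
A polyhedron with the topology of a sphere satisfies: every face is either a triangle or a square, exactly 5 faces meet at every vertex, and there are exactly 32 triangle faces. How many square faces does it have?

6

Let x be the number of squares; then F = 32 + x.
Edge–face incidences: 2E = 3·32 + 4·x = 96 + 4x.
Every vertex has degree 5, so 5V = 2E.
Euler: V − E + F = 2 ⇒ (2E)/5 − E + (32 + x) = 2.
Multiply by 10: 2·(2E) − 5·(2E) + 10·(32 + x) = 20, i.e. 320 + 10x − 3·(96 + 4x) = 20.
Collecting terms: −2x + 32 = 20, so −2x = −12, so x = 6.
Then 2E = 96 + 4·6 = 120, so E = 60, V = 2E/5 = 24, F = 32 + 6 = 38.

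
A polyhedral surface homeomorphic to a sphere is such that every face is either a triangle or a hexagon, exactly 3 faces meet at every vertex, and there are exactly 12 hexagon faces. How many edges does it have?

42

Let x be the number of triangles; then F = 12 + x.
Edge–face incidences: 2E = 6·12 + 3·x = 72 + 3x.
Every vertex has degree 3, so 3V = 2E.
Euler: V − E + F = 2 ⇒ (2E)/3 − E + (12 + x) = 2.
Multiply by 6: 2·(2E) − 3·(2E) + 6·(12 + x) = 12, i.e. 72 + 6x − (72 + 3x) = 12.
Collecting terms: 3x = 12, so x = 4.
Then 2E = 72 + 3·4 = 84, so E = 42, V = 2E/3 = 28, F = 12 + 4 = 16.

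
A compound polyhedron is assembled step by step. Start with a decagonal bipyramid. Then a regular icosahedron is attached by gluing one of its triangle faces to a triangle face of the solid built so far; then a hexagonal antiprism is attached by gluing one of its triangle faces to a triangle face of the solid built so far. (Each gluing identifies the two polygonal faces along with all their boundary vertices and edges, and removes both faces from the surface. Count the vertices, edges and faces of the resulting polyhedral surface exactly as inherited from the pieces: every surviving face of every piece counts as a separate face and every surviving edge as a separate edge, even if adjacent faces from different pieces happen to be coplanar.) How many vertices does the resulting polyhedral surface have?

30

A decagonal bipyramid: V=12, E=30, F=20.
Attach a regular icosahedron (V=12, E=30, F=20) along a 3-gon: merge 3 vertices and 3 edges, delete both glued faces → V=21, E=57, F=38.
Attach a hexagonal antiprism (V=12, E=24, F=14) along a 3-gon: merge 3 vertices and 3 edges, delete both glued faces → V=30, E=78, F=50.
Check: V − E + F = 30 − 78 + 50 = 2.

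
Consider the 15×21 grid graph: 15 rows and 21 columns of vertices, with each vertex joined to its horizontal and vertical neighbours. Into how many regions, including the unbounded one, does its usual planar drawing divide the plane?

The grid has V = 15·21 = 315 vertices and E = 15·20 + 21·14 = 594 edges.
F = 2 − V + E = 2 − 315 + 594 = 281.

281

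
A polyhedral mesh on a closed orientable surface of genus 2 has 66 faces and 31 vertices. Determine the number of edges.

99

For a closed orientable surface of genus 2, χ = 2 − 2·2 = -2.
E = V + F − (-2) = 31 + 66 − (-2) = 99.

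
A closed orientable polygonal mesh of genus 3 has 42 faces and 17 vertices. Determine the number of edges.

63

For a closed orientable surface of genus 3, χ = 2 − 2·3 = -4.
E = V + F − (-4) = 17 + 42 − (-4) = 63.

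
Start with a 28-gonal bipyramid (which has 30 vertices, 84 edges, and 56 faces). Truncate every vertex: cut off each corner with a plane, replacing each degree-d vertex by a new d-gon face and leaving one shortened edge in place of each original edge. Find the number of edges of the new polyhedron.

Truncation replaces each original edge-end by a new vertex, so V′ = 2E = 168.
Each original edge survives, and each old vertex of degree d contributes d new edges; summing degrees gives Σd = 2E, so E′ = E + 2E = 3E = 252.
Each original face survives and each original vertex becomes one new face: F′ = F + V = 86.

252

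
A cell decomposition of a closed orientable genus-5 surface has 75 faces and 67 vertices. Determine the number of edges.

150

For a closed orientable surface of genus 5, χ = 2 − 2·5 = -8.
E = V + F − (-8) = 67 + 75 − (-8) = 150.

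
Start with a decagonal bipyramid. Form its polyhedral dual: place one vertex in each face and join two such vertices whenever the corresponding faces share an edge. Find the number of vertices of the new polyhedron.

The base solid has V = 12, E = 30, F = 20.
The dual swaps V and F and preserves E: V′ = F = 20, E′ = E = 30, F′ = V = 12.

20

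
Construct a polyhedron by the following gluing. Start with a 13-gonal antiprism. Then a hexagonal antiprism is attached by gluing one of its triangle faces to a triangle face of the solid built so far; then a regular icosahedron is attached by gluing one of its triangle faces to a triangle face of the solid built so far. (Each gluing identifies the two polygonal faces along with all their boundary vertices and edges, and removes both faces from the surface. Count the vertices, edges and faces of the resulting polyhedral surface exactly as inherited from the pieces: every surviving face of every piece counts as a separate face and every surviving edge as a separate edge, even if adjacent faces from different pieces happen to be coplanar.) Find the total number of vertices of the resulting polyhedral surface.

A 13-gonal antiprism: V=26, E=52, F=28.
Attach a hexagonal antiprism (V=12, E=24, F=14) along a 3-gon: merge 3 vertices and 3 edges, delete both glued faces → V=35, E=73, F=40.
Attach a regular icosahedron (V=12, E=30, F=20) along a 3-gon: merge 3 vertices and 3 edges, delete both glued faces → V=44, E=100, F=58.
Check: V − E + F = 44 − 100 + 58 = 2.

44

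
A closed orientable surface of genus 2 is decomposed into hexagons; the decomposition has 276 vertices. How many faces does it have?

139

χ = 2 − 2·2 = -2, and every face is a hexagon so 6F = 2E.
V − E + F = -2 with E = 6F/2 gives 276 − (6/2 − 1)·F = -2, so F = 139 and E = 417.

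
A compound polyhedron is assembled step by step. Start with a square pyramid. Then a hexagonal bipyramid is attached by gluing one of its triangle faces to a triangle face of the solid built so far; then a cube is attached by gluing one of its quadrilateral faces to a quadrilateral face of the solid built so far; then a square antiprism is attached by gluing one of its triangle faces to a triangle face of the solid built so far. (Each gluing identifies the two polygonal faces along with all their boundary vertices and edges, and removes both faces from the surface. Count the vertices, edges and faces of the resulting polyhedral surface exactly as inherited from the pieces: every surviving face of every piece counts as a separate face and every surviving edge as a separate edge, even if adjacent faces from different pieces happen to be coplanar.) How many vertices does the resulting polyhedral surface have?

19

A square pyramid: V=5, E=8, F=5.
Attach a hexagonal bipyramid (V=8, E=18, F=12) along a 3-gon: merge 3 vertices and 3 edges, delete both glued faces → V=10, E=23, F=15.
Attach a cube (V=8, E=12, F=6) along a 4-gon: merge 4 vertices and 4 edges, delete both glued faces → V=14, E=31, F=19.
Attach a square antiprism (V=8, E=16, F=10) along a 3-gon: merge 3 vertices and 3 edges, delete both glued faces → V=19, E=44, F=27.
Check: V − E + F = 19 − 44 + 27 = 2.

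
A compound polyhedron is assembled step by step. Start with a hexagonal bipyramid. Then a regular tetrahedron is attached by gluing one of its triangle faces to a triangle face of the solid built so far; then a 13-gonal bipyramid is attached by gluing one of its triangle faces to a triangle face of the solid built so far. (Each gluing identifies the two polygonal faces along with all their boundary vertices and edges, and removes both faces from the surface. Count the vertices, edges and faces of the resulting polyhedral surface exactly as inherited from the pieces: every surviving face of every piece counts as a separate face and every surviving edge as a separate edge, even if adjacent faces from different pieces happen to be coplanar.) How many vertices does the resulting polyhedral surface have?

A hexagonal bipyramid: V=8, E=18, F=12.
Attach a regular tetrahedron (V=4, E=6, F=4) along a 3-gon: merge 3 vertices and 3 edges, delete both glued faces → V=9, E=21, F=14.
Attach a 13-gonal bipyramid (V=15, E=39, F=26) along a 3-gon: merge 3 vertices and 3 edges, delete both glued faces → V=21, E=57, F=38.
Check: V − E + F = 21 − 57 + 38 = 2.

21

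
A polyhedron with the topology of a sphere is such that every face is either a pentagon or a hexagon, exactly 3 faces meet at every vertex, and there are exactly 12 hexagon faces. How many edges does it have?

66

Let x be the number of pentagons; then F = 12 + x.
Edge–face incidences: 2E = 6·12 + 5·x = 72 + 5x.
Every vertex has degree 3, so 3V = 2E.
Euler: V − E + F = 2 ⇒ (2E)/3 − E + (12 + x) = 2.
Multiply by 6: 2·(2E) − 3·(2E) + 6·(12 + x) = 12, i.e. 72 + 6x − (72 + 5x) = 12.
Collecting terms: x = 12.
Then 2E = 72 + 5·12 = 132, so E = 66, V = 2E/3 = 44, F = 12 + 12 = 24.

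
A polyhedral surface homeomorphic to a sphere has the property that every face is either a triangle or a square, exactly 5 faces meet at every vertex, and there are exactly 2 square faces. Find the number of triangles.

24

Let x be the number of triangles; then F = 2 + x.
Edge–face incidences: 2E = 4·2 + 3·x = 8 + 3x.
Every vertex has degree 5, so 5V = 2E.
Euler: V − E + F = 2 ⇒ (2E)/5 − E + (2 + x) = 2.
Multiply by 10: 2·(2E) − 5·(2E) + 10·(2 + x) = 20, i.e. 20 + 10x − 3·(8 + 3x) = 20.
Collecting terms: x − 4 = 20, so x = 24.
Then 2E = 8 + 3·24 = 80, so E = 40, V = 2E/5 = 16, F = 2 + 24 = 26.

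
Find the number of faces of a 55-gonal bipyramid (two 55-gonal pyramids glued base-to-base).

110

A bipyramid over an n-gon has 2n triangular faces and n + 2 vertices: V = 55 + 2 = 57, E = 3·55 = 165, F = 2·55 = 110.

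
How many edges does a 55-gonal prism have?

165

A prism on an n-gon has two n-gon bases and n rectangular sides: V = 2·55 = 110, E = 3·55 = 165, F = 55 + 2 = 57.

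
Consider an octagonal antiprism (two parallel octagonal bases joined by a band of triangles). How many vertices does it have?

16

An antiprism on an n-gon has two n-gon caps and 2n triangles: V = 2·8 = 16, E = 4·8 = 32, F = 2·8 + 2 = 18.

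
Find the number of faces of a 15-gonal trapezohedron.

The n-trapezohedron (dual of the n-antiprism) has V = 2·15 + 2 = 32, E = 4·15 = 60, F = 2·15 = 30.
Check: V − E + F = 32 − 60 + 30 = 2.

30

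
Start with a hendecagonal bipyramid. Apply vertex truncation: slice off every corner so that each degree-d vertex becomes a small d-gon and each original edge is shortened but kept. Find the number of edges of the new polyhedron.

99

The base solid has V = 13, E = 33, F = 22.
Truncation replaces each original edge-end by a new vertex, so V′ = 2E = 66.
Each original edge survives, and each old vertex of degree d contributes d new edges; summing degrees gives Σd = 2E, so E′ = E + 2E = 3E = 99.
Each original face survives and each original vertex becomes one new face: F′ = F + V = 35.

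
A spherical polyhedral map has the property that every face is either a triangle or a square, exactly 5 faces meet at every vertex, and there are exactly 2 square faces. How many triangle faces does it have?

24

Let x be the number of triangles; then F = 2 + x.
Edge–face incidences: 2E = 4·2 + 3·x = 8 + 3x.
Every vertex has degree 5, so 5V = 2E.
Euler: V − E + F = 2 ⇒ (2E)/5 − E + (2 + x) = 2.
Multiply by 10: 2·(2E) − 5·(2E) + 10·(2 + x) = 20, i.e. 20 + 10x − 3·(8 + 3x) = 20.
Collecting terms: x − 4 = 20, so x = 24.
Then 2E = 8 + 3·24 = 80, so E = 40, V = 2E/5 = 16, F = 2 + 24 = 26.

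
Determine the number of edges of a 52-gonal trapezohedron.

208

The n-trapezohedron (dual of the n-antiprism) has V = 2·52 + 2 = 106, E = 4·52 = 208, F = 2·52 = 104.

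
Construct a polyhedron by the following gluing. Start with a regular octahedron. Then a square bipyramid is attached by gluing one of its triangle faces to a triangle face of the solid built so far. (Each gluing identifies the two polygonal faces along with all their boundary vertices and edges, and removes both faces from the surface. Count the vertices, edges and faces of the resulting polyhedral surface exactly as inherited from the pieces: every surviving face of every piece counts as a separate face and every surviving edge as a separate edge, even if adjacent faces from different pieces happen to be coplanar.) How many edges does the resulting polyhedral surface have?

21

A regular octahedron: V=6, E=12, F=8.
Attach a square bipyramid (V=6, E=12, F=8) along a 3-gon: merge 3 vertices and 3 edges, delete both glued faces → V=9, E=21, F=14.
Check: V − E + F = 9 − 21 + 14 = 2.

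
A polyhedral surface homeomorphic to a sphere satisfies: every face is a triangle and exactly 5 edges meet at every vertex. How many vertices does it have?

Each face has 3 edges and each edge borders two faces, so 2E = 3F.
Each vertex has degree 5, so 5V = 2E and hence V = 3F/5.
Euler: V − E + F = 2 ⇒ (3F/5) − (3F/2) + F = 2.
Multiply by 10: (6 − 15 + 10)F = 20, i.e. 1F = 20.
So F = 20, E = 3·20/2 = 30, V = 3·20/5 = 12.

12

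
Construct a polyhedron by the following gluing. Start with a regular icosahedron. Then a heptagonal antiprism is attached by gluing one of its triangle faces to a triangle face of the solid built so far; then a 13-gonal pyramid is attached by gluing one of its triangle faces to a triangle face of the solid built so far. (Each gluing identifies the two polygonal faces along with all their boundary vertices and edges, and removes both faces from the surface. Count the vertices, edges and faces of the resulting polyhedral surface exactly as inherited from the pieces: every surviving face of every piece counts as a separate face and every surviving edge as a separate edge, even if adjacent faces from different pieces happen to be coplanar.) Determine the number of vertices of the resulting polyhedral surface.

A regular icosahedron: V=12, E=30, F=20.
Attach a heptagonal antiprism (V=14, E=28, F=16) along a 3-gon: merge 3 vertices and 3 edges, delete both glued faces → V=23, E=55, F=34.
Attach a 13-gonal pyramid (V=14, E=26, F=14) along a 3-gon: merge 3 vertices and 3 edges, delete both glued faces → V=34, E=78, F=46.
Check: V − E + F = 34 − 78 + 46 = 2.

34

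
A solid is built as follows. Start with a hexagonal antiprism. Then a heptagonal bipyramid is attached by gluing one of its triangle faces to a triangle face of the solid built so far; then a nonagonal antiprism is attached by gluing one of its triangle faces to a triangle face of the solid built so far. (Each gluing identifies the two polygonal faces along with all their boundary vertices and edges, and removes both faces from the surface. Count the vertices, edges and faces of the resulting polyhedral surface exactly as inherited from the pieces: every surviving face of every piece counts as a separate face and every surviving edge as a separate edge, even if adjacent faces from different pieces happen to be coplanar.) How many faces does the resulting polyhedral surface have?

A hexagonal antiprism: V=12, E=24, F=14.
Attach a heptagonal bipyramid (V=9, E=21, F=14) along a 3-gon: merge 3 vertices and 3 edges, delete both glued faces → V=18, E=42, F=26.
Attach a nonagonal antiprism (V=18, E=36, F=20) along a 3-gon: merge 3 vertices and 3 edges, delete both glued faces → V=33, E=75, F=44.
Check: V − E + F = 33 − 75 + 44 = 2.

44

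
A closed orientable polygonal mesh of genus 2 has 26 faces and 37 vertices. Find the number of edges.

65

For a closed orientable surface of genus 2, χ = 2 − 2·2 = -2.
E = V + F − (-2) = 37 + 26 − (-2) = 65.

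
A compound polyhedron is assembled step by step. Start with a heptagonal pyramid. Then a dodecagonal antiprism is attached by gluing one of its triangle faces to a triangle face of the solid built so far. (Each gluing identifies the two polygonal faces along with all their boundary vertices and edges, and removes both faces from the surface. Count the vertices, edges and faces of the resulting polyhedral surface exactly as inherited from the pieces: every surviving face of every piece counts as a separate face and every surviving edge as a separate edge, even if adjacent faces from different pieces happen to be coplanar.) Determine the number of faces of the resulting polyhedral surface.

32

A heptagonal pyramid: V=8, E=14, F=8.
Attach a dodecagonal antiprism (V=24, E=48, F=26) along a 3-gon: merge 3 vertices and 3 edges, delete both glued faces → V=29, E=59, F=32.
Check: V − E + F = 29 − 59 + 32 = 2.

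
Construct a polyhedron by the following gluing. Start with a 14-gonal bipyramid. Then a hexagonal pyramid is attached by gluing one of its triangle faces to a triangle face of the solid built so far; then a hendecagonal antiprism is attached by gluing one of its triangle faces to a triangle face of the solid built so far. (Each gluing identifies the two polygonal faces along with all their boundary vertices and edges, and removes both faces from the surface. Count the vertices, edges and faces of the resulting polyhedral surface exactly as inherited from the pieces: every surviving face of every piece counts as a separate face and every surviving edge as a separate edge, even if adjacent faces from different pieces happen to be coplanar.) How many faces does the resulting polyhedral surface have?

55

A 14-gonal bipyramid: V=16, E=42, F=28.
Attach a hexagonal pyramid (V=7, E=12, F=7) along a 3-gon: merge 3 vertices and 3 edges, delete both glued faces → V=20, E=51, F=33.
Attach a hendecagonal antiprism (V=22, E=44, F=24) along a 3-gon: merge 3 vertices and 3 edges, delete both glued faces → V=39, E=92, F=55.
Check: V − E + F = 39 − 92 + 55 = 2.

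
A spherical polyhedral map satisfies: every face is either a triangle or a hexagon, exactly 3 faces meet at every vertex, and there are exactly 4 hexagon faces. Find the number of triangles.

4

Let x be the number of triangles; then F = 4 + x.
Edge–face incidences: 2E = 6·4 + 3·x = 24 + 3x.
Every vertex has degree 3, so 3V = 2E.
Euler: V − E + F = 2 ⇒ (2E)/3 − E + (4 + x) = 2.
Multiply by 6: 2·(2E) − 3·(2E) + 6·(4 + x) = 12, i.e. 24 + 6x − (24 + 3x) = 12.
Collecting terms: 3x = 12, so x = 4.
Then 2E = 24 + 3·4 = 36, so E = 18, V = 2E/3 = 12, F = 4 + 4 = 8.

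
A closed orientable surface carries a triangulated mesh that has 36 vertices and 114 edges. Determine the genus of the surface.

Every face is a triangle and each edge borders two faces, so 3F = 2·114, giving F = 76.
χ = V − E + F = 36 − 114 + 76 = -2.
For a closed orientable surface χ = 2 − 2g, so g = (2 − (-2))/2 = 2.

2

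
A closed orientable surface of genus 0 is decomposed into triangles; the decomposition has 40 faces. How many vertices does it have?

χ = 2 − 2·0 = 2, and every face is a triangle so 3F = 2E.
E = 3·40/2 = 60. Then V = 2 + E − F = 2 + 60 − 40 = 22.

22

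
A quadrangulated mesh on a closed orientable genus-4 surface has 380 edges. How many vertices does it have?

χ = 2 − 2·4 = -6, and every face is a square so 4F = 2E.
F = 2E/4 = 190. Then V = -6 + E − F = -6 + 380 − 190 = 184.

184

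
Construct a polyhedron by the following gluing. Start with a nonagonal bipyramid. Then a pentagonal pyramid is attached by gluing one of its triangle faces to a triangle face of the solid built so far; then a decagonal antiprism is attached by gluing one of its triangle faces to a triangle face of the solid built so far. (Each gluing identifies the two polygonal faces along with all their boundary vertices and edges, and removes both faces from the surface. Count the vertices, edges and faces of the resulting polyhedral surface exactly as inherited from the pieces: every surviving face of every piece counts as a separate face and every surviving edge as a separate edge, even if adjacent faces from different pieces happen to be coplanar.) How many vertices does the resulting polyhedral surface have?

A nonagonal bipyramid: V=11, E=27, F=18.
Attach a pentagonal pyramid (V=6, E=10, F=6) along a 3-gon: merge 3 vertices and 3 edges, delete both glued faces → V=14, E=34, F=22.
Attach a decagonal antiprism (V=20, E=40, F=22) along a 3-gon: merge 3 vertices and 3 edges, delete both glued faces → V=31, E=71, F=42.
Check: V − E + F = 31 − 71 + 42 = 2.

31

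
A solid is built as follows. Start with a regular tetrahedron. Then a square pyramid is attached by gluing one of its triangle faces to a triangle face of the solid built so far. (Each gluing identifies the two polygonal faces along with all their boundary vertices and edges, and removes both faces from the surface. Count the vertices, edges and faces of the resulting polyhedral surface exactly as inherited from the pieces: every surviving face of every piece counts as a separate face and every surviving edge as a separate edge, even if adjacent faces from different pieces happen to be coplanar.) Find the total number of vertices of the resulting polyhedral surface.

6

A regular tetrahedron: V=4, E=6, F=4.
Attach a square pyramid (V=5, E=8, F=5) along a 3-gon: merge 3 vertices and 3 edges, delete both glued faces → V=6, E=11, F=7.
Check: V − E + F = 6 − 11 + 7 = 2.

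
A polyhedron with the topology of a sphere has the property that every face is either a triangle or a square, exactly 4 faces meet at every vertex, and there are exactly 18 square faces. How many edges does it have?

48

Let x be the number of triangles; then F = 18 + x.
Edge–face incidences: 2E = 4·18 + 3·x = 72 + 3x.
Every vertex has degree 4, so 4V = 2E.
Euler: V − E + F = 2 ⇒ (2E)/4 − E + (18 + x) = 2.
Multiply by 8: 2·(2E) − 4·(2E) + 8·(18 + x) = 16, i.e. 144 + 8x − 2·(72 + 3x) = 16.
Collecting terms: 2x = 16, so x = 8.
Then 2E = 72 + 3·8 = 96, so E = 48, V = 2E/4 = 24, F = 18 + 8 = 26.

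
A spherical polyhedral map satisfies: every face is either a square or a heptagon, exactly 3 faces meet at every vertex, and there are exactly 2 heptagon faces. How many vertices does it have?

14

Let x be the number of squares; then F = 2 + x.
Edge–face incidences: 2E = 7·2 + 4·x = 14 + 4x.
Every vertex has degree 3, so 3V = 2E.
Euler: V − E + F = 2 ⇒ (2E)/3 − E + (2 + x) = 2.
Multiply by 6: 2·(2E) − 3·(2E) + 6·(2 + x) = 12, i.e. 12 + 6x − (14 + 4x) = 12.
Collecting terms: 2x − 2 = 12, so 2x = 14, so x = 7.
Then 2E = 14 + 4·7 = 42, so E = 21, V = 2E/3 = 14, F = 2 + 7 = 9.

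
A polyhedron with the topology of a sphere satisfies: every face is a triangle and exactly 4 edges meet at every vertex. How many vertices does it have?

Each face has 3 edges and each edge borders two faces, so 2E = 3F.
Each vertex has degree 4, so 4V = 2E and hence V = 3F/4.
Euler: V − E + F = 2 ⇒ (3F/4) − (3F/2) + F = 2.
Multiply by 8: (6 − 12 + 8)F = 16, i.e. 2F = 16.
So F = 8, E = 3·8/2 = 12, V = 3·8/4 = 6.

6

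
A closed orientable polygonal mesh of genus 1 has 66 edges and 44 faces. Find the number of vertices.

22

For a closed orientable surface of genus 1, χ = 2 − 2·1 = 0.
V = 0 + E − F = 0 + 66 − 44 = 22.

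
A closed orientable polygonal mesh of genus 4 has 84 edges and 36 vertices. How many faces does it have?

42

For a closed orientable surface of genus 4, χ = 2 − 2·4 = -6.
F = -6 − V + E = -6 − 36 + 84 = 42.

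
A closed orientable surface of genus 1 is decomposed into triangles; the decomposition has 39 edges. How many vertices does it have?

χ = 2 − 2·1 = 0, and every face is a triangle so 3F = 2E.
F = 2E/3 = 26. Then V = 0 + E − F = 0 + 39 − 26 = 13.

13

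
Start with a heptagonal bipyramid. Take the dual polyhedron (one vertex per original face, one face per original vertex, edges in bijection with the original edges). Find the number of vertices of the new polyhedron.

The base solid has V = 9, E = 21, F = 14.
The dual swaps V and F and preserves E: V′ = F = 14, E′ = E = 21, F′ = V = 9.

14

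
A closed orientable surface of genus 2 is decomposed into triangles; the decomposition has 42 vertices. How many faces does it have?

χ = 2 − 2·2 = -2, and every face is a triangle so 3F = 2E.
V − E + F = -2 with E = 3F/2 gives 42 − (3/2 − 1)·F = -2, so F = 88 and E = 132.

88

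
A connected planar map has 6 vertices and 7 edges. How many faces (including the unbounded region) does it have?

Euler's formula for a connected plane graph: V − E + F = 2, so F = 2 − 6 + 7 = 3.

3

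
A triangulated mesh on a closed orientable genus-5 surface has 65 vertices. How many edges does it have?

219

χ = 2 − 2·5 = -8, and every face is a triangle so 3F = 2E.
V − E + F = -8 with E = 3F/2 gives 65 − (3/2 − 1)·F = -8, so F = 146 and E = 219.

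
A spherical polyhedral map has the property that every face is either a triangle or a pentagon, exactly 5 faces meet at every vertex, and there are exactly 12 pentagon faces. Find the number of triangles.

80

Let x be the number of triangles; then F = 12 + x.
Edge–face incidences: 2E = 5·12 + 3·x = 60 + 3x.
Every vertex has degree 5, so 5V = 2E.
Euler: V − E + F = 2 ⇒ (2E)/5 − E + (12 + x) = 2.
Multiply by 10: 2·(2E) − 5·(2E) + 10·(12 + x) = 20, i.e. 120 + 10x − 3·(60 + 3x) = 20.
Collecting terms: x − 60 = 20, so x = 80.
Then 2E = 60 + 3·80 = 300, so E = 150, V = 2E/5 = 60, F = 12 + 80 = 92.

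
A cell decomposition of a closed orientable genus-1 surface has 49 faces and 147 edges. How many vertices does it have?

98

For a closed orientable surface of genus 1, χ = 2 − 2·1 = 0.
V = 0 + E − F = 0 + 147 − 49 = 98.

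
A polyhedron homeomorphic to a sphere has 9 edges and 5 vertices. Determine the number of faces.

6

Here V − E + F = 2.
F = 2 − V + E = 2 − 5 + 9 = 6.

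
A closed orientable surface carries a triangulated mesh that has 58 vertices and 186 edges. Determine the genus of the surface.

3

Every face is a triangle and each edge borders two faces, so 3F = 2·186, giving F = 124.
χ = V − E + F = 58 − 186 + 124 = -4.
For a closed orientable surface χ = 2 − 2g, so g = (2 − (-4))/2 = 3.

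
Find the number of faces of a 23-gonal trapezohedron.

46

The n-trapezohedron (dual of the n-antiprism) has V = 2·23 + 2 = 48, E = 4·23 = 92, F = 2·23 = 46.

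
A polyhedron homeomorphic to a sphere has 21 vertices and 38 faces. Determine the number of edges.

Here V − E + F = 2.
E = V + F − (2) = 21 + 38 − (2) = 57.

57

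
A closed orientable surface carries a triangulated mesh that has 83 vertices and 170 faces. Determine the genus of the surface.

Every face is a triangle, so 2E = 3·170 = 510, giving E = 255.
χ = V − E + F = 83 − 255 + 170 = -2.
For a closed orientable surface χ = 2 − 2g, so g = (2 − (-2))/2 = 2.

2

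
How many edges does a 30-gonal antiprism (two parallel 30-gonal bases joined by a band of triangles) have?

120

An antiprism on an n-gon has two n-gon caps and 2n triangles: V = 2·30 = 60, E = 4·30 = 120, F = 2·30 + 2 = 62.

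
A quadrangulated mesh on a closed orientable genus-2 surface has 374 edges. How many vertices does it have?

185

χ = 2 − 2·2 = -2, and every face is a square so 4F = 2E.
F = 2E/4 = 187. Then V = -2 + E − F = -2 + 374 − 187 = 185.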